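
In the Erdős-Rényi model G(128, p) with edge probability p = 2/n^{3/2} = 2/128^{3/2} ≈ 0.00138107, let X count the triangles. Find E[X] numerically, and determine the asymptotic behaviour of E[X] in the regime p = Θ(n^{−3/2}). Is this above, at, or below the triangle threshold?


Number of potential triangles: C(128, 3) = 341376.
Each occurs with probability p³ ≈ (0.00138107)³ ≈ 2.63417803e-09.
By linearity: E[X] = C(128, 3)·p³ ≈ 341376 · 2.63417803e-09 ≈ 0.000899.
Since α = 3/2 > 1, p = c/n^{3/2} = o(1/n) is below the triangle threshold p ~ 1/n. Asymptotically E[X] ~ (c³/6)·n^{3(1−α)} = (2³/6)·n^{-1.5} → 0, so by Markov's inequality G has no triangles w.h.p.

E[X] ≈ 0.000899; in regime p = Θ(1/n^{3/2}) E[X] tends to 0 (below the triangle threshold p ~ 1/n).


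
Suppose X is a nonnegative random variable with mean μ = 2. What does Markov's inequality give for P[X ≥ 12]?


μ = E[X] = 2, a = 12.
Markov: P[X ≥ 12] ≤ μ/a = (2)/12 = 1/6.
Numerically: ≈ 0.166667.
(Since a = 12 > μ = 2.000000, the bound 1/6 is < 1 and informative.)

P[X ≥ 12] ≤ 1/6 ≈ 0.166667.


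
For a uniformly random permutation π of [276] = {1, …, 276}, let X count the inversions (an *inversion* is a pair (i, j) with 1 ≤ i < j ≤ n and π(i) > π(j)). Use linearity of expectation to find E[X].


Write X = Σ X_I over the C(276, 2) = 37950 pairs i < j, with X_I the indicator of one inversion.
There are 37950 indicators.
For each fixed pair i < j, the values π(i) and π(j) are two distinct elements of {1, …, 276} in uniformly random order; by symmetry P[π(i) > π(j)] = 1/2.
By linearity: E[X] = 37950 · (1/2) = C(276, 2) · (1/2) = 37950/2 = 18975 ≈ 18975.00000.

E[X] = 18975 = 18975.00000.


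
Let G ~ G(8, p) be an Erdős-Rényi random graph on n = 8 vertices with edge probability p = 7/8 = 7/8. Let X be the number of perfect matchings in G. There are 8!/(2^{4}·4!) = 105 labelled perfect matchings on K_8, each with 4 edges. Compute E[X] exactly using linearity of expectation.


K_8 has 8!/(2^{4}·4!) = 105 labelled perfect matchings.
For each such perfect matching H, let X_H = 1 if all 4 edges of H are present in G. Then P[X_H = 1] = p^{4} = (7/8)^{4} = 2401/4096.
By linearity of expectation: E[X] = Σ_H E[X_H] = 105 · p^{4} = 105 · 2401/4096 = 252105/4096.
Numerically: E[X] ≈ 61.5.

E[X] = 105 · (7/8)^{4} = 252105/4096 ≈ 61.5.


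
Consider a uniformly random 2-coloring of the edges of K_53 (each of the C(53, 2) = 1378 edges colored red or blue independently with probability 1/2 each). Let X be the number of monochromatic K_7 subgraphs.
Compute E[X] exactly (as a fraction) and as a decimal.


Let X = Σ_S X_S over the C(53, 7) = 154143080 subsets S of size 7, where X_S = 1 if the K_7 on S is monochromatic.
For a fixed S, the K_7 on S has C(7, 2) = 21 edges. P[all 21 edges red] = (1/2)^21, and likewise for blue, so P[monochromatic] = 2·(1/2)^21 = 2^{1 − 21} = 1/1048576.
By linearity of expectation: E[X] = C(53, 7) · 2^{1 − 21} = 154143080 · 1/1048576 = 19267885/131072.
Numerically: E[X] ≈ 147.002.

E[X] = C(53,7)·2^(1−C(7,2)) = 19267885/131072 ≈ 147.002.


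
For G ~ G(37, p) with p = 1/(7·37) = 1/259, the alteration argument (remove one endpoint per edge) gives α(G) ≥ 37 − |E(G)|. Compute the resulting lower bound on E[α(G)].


E[|E(G)|] = C(37, 2)·p = 666 · (1/259) = 18/7.
E[α(G)] ≥ n − E[|E(G)|] = 37 − 18/7 = 241/7.
Numerically: ≈ 34.42857.
(This is only a lower bound; the true E[α(G)] may be larger.)

E[α(G)] ≥ 241/7 ≈ 34.42857.


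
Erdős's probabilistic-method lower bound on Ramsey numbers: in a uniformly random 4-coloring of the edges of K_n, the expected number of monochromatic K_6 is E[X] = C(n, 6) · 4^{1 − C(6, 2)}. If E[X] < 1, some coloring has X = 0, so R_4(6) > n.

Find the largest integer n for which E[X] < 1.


We need C(n, 6) · 4^{1 − 15} < 1, i.e. C(n, 6) < 4^{15 − 1} = 268435456.
Check values of n near the boundary:
  n = 76: C(76, 6) = 218618940; 218618940 < 268435456? YES
  n = 77: C(77, 6) = 237093780; 237093780 < 268435456? YES
  n = 78: C(78, 6) = 256851595; 256851595 < 268435456? YES
  n = 79: C(79, 6) = 277962685; 277962685 < 268435456? NO
  n = 80: C(80, 6) = 300500200; 300500200 < 268435456? NO
The largest n with C(n, 6) < 268435456 is n = 78 (where E[X] = 256851595/268435456 ≈ 0.9568). Hence R_4(6) > 78, i.e. R_4(6) ≥ 79.

Largest n = 78; hence R_4(6) > 78.


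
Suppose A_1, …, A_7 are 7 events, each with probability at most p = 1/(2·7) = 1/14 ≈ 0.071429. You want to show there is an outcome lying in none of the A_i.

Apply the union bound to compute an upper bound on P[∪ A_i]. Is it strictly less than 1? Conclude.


Union bound: P[∪_{i=1}^{7} A_i] ≤ Σ_i P[A_i] ≤ 7·p = 7·(1/14) = 1/2.
Numerically: 1/2 ≈ 0.500000.
Is 1/2 < 1? YES.
Since P[∪ A_i] ≤ 1/2 < 1, the complement has P[∩ A_i^c] ≥ 1 − 1/2 = 1/2 > 0, so some outcome avoids every A_i.

7·p = 1/2 ≈ 0.500000; existence CERTIFIED by the union bound.


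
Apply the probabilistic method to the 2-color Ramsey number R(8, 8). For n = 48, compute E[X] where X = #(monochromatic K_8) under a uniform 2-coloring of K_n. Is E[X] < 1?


E[X] = C(48, 8) · 2^{1 − 28} = 377348994 · 2^{−27} = 377348994/134217728.
As a reduced fraction: E[X] = 188674497/67108864 ≈ 2.8114691.
Is E[X] < 1? NO.
Since E[X] ≥ 1, the first-moment bound is inconclusive at n = 48; it does NOT by itself certify R(8, 8) > 48.

E[X] = 188674497/67108864 ≈ 2.8114691; E[X] ≥ 1; first-moment method inconclusive here.


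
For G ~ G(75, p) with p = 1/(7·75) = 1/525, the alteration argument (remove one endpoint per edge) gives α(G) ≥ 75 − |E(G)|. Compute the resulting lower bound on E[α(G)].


E[|E(G)|] = C(75, 2)·p = 2775 · (1/525) = 37/7.
E[α(G)] ≥ n − E[|E(G)|] = 75 − 37/7 = 488/7.
Numerically: ≈ 69.714.
(This is only a lower bound; the true E[α(G)] may be larger.)

E[α(G)] ≥ 488/7 ≈ 69.714.


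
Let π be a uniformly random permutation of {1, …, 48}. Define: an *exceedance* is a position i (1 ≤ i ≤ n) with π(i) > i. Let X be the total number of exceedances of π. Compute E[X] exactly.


Write X = Σ_{i=1}^{48} X_i, where X_i = 1_{π(i) > i}.
For each fixed i, π(i) is uniform over {1, …, 48} (marginal of a uniform permutation), so P[π(i) > i] = (n − i)/n. Summing: Σ_{i=1}^{48} (n − i)/n = (0 + 1 + … + 47)/48 = 48(48 − 1)/(2·48) = (48 − 1)/2.
Hence E[X] = Σ_{i=1}^{48} (48 − i)/48 = 47/2 ≈ 23.50000.

E[X] = 47/2 = 23.50000.


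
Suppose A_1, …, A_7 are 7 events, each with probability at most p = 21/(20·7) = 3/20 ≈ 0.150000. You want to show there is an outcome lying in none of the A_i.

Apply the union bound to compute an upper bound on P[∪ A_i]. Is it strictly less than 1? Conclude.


Union bound: P[∪_{i=1}^{7} A_i] ≤ Σ_i P[A_i] ≤ 7·p = 7·(3/20) = 21/20.
Numerically: 21/20 ≈ 1.050000.
Is 21/20 < 1? NO.
Since the bound 21/20 is ≥ 1, the union bound is uninformative here; it does NOT by itself certify existence.

7·p = 21/20 ≈ 1.050000; existence NOT certified by the union bound.


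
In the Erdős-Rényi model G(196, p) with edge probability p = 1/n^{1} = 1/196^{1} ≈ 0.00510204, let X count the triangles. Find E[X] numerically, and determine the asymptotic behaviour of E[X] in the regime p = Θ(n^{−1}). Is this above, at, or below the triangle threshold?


Number of potential triangles: C(196, 3) = 1235780.
Each occurs with probability p³ ≈ (0.00510204)³ ≈ 1.32810309e-07.
By linearity: E[X] = C(196, 3)·p³ ≈ 1235780 · 1.32810309e-07 ≈ 0.164124.
Here α = 1, so p = 1/n is exactly at the triangle threshold p ~ 1/n. Asymptotically E[X] → c³/6 = 1³/6 = 1/6 ≈ 0.166667, a bounded constant. In this regime the triangle count is asymptotically Poisson(c³/6).

E[X] ≈ 0.164124; in regime p = Θ(1/n^{1}) E[X] stays bounded (at the triangle threshold p ~ 1/n).


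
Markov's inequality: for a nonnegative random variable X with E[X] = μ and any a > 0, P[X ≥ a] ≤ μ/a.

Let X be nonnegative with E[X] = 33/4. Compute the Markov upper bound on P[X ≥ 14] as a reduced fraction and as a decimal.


μ = E[X] = 33/4, a = 14.
Markov: P[X ≥ 14] ≤ μ/a = (33/4)/14 = 33/56.
Numerically: ≈ 0.589286.
(Since a = 14 > μ = 8.250000, the bound 33/56 is < 1 and informative.)

P[X ≥ 14] ≤ 33/56 ≈ 0.589286.


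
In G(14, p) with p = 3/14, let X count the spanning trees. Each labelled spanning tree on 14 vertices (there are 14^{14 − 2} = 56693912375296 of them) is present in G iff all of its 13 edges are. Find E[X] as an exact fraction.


K_14 has 14^{14 − 2} = 56693912375296 labelled spanning trees.
For each such spanning tree H, let X_H = 1 if all 13 edges of H are present in G. Then P[X_H = 1] = p^{13} = (3/14)^{13} = 1594323/793714773254144.
By linearity of expectation: E[X] = Σ_H E[X_H] = 56693912375296 · p^{13} = 56693912375296 · 1594323/793714773254144 = 1594323/14.
Numerically: E[X] ≈ 1.14e+05.

E[X] = 56693912375296 · (3/14)^{13} = 1594323/14 ≈ 1.14e+05.


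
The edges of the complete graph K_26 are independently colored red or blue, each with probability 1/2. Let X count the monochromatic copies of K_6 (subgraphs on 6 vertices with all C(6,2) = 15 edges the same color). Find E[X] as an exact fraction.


Let X = Σ_S X_S over the C(26, 6) = 230230 subsets S of size 6, where X_S = 1 if the K_6 on S is monochromatic.
For a fixed S, the K_6 on S has C(6, 2) = 15 edges. P[all 15 edges red] = (1/2)^15, and likewise for blue, so P[monochromatic] = 2·(1/2)^15 = 2^{1 − 15} = 1/16384.
Summing: E[X] = C(26, 6) · 2^{1 − 15} = 230230 · 1/16384 = 115115/8192.
Numerically: E[X] ≈ 14.052.

E[X] = C(26,6)·2^(1−C(6,2)) = 115115/8192 ≈ 14.052.


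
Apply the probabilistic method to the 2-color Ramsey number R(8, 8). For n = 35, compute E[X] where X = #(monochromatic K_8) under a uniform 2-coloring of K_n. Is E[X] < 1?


E[X] = C(35, 8) · 2^{1 − 28} = 23535820 · 2^{−27} = 23535820/134217728.
As a reduced fraction: E[X] = 5883955/33554432 ≈ 0.175356.
Is E[X] < 1? YES.
Since E[X] < 1, there exists a 2-coloring of K_{35} with no monochromatic K_8; hence R(8, 8) > 35.

E[X] = 5883955/33554432 ≈ 0.175356; E[X] < 1, so R(8, 8) > 35.


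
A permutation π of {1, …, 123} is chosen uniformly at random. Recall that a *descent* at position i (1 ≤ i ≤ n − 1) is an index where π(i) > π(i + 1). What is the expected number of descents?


Write X = Σ X_I over i = 1, …, 122, with X_I the indicator of one descent.
There are 122 indicators.
For each fixed i, the pair (π(i), π(i+1)) is a uniformly random ordered pair of distinct values from {1, …, 123}; by symmetry P[π(i) > π(i+1)] = 1/2.
By linearity: E[X] = 122 · (1/2) = (123 − 1) · (1/2) = 61 ≈ 61.0000.

E[X] = 61 = 61.0000.


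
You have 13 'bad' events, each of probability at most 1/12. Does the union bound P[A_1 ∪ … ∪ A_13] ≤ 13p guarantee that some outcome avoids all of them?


Union bound: P[∪_{i=1}^{13} A_i] ≤ Σ_i P[A_i] ≤ 13·p = 13·(1/12) = 13/12.
Numerically: 13/12 ≈ 1.0833.
Is 13/12 < 1? NO.
Since the bound 13/12 is ≥ 1, the union bound is uninformative here; it does NOT by itself certify existence.

13·p = 13/12 ≈ 1.0833; existence NOT certified by the union bound.


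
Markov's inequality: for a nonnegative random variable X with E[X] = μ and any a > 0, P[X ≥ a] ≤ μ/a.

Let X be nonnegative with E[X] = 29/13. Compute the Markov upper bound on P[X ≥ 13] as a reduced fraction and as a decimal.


μ = E[X] = 29/13, a = 13.
Markov: P[X ≥ 13] ≤ μ/a = (29/13)/13 = 29/169.
Numerically: ≈ 0.172.
(Since a = 13 > μ = 2.231, the bound 29/169 is < 1 and informative.)

P[X ≥ 13] ≤ 29/169 ≈ 0.172.


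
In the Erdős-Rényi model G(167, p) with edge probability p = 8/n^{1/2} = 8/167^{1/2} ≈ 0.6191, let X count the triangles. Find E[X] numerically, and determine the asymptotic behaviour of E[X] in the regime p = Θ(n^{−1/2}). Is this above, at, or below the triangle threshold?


Number of potential triangles: C(167, 3) = 762355.
Each occurs with probability p³ ≈ (0.6191)³ ≈ 2.372440e-01.
By linearity: E[X] = C(167, 3)·p³ ≈ 762355 · 2.372440e-01 ≈ 180864.1565.
Since α = 1/2 < 1, p = c/n^{1/2} ≫ 1/n is above the triangle threshold p ~ 1/n. Asymptotically E[X] ~ (c³/6)·n^{3(1−α)} = (8³/6)·n^{1.5} → ∞; triangles are abundant w.h.p.

E[X] ≈ 180864.1565; in regime p = Θ(1/n^{1/2}) E[X] diverges (above the triangle threshold p ~ 1/n).


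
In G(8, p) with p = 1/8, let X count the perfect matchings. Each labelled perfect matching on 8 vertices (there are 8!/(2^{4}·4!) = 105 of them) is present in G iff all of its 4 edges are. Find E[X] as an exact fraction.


K_8 has 8!/(2^{4}·4!) = 105 labelled perfect matchings.
For each such perfect matching H, let X_H = 1 if all 4 edges of H are present in G. Then P[X_H = 1] = p^{4} = (1/8)^{4} = 1/4096.
By linearity of expectation: E[X] = Σ_H E[X_H] = 105 · p^{4} = 105 · 1/4096 = 105/4096.
Numerically: E[X] ≈ 0.025635.

E[X] = 105 · (1/8)^{4} = 105/4096 ≈ 0.025635.


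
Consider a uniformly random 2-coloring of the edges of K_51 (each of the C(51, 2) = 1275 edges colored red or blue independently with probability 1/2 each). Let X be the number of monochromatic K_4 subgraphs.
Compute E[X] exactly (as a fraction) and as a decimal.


Let X = Σ_S X_S over the C(51, 4) = 249900 subsets S of size 4, where X_S = 1 if the K_4 on S is monochromatic.
For a fixed S, the K_4 on S has C(4, 2) = 6 edges. P[all 6 edges red] = (1/2)^6, and likewise for blue, so P[monochromatic] = 2·(1/2)^6 = 2^{1 − 6} = 1/32.
By linearity: E[X] = C(51, 4) · 2^{1 − 6} = 249900 · 1/32 = 62475/8.
Numerically: E[X] ≈ 7809.375000.

E[X] = C(51,4)·2^(1−C(4,2)) = 62475/8 ≈ 7809.375000.


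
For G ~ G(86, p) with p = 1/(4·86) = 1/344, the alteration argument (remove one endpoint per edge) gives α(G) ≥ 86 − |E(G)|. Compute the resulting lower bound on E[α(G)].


E[|E(G)|] = C(86, 2)·p = 3655 · (1/344) = 85/8.
E[α(G)] ≥ n − E[|E(G)|] = 86 − 85/8 = 603/8.
Numerically: ≈ 75.37500.
(This is only a lower bound; the true E[α(G)] may be larger.)

E[α(G)] ≥ 603/8 ≈ 75.37500.


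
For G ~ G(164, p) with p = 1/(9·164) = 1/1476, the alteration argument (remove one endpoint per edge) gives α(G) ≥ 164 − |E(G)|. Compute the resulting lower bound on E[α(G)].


E[|E(G)|] = C(164, 2)·p = 13366 · (1/1476) = 163/18.
E[α(G)] ≥ n − E[|E(G)|] = 164 − 163/18 = 2789/18.
Numerically: ≈ 154.94444.
(This is only a lower bound; the true E[α(G)] may be larger.)

E[α(G)] ≥ 2789/18 ≈ 154.94444.


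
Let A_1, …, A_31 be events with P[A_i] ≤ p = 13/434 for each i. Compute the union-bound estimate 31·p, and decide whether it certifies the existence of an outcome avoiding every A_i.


Union bound: P[∪_{i=1}^{31} A_i] ≤ Σ_i P[A_i] ≤ 31·p = 31·(13/434) = 13/14.
Numerically: 13/14 ≈ 0.928571.
Is 13/14 < 1? YES.
Since P[∪ A_i] ≤ 13/14 < 1, the complement has P[∩ A_i^c] ≥ 1 − 13/14 = 1/14 > 0, so some outcome avoids every A_i.

31·p = 13/14 ≈ 0.928571; existence CERTIFIED by the union bound.


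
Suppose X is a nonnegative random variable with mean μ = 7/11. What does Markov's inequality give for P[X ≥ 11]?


μ = E[X] = 7/11, a = 11.
Markov: P[X ≥ 11] ≤ μ/a = (7/11)/11 = 7/121.
Numerically: ≈ 0.057851.
(Since a = 11 > μ = 0.636364, the bound 7/121 is < 1 and informative.)

P[X ≥ 11] ≤ 7/121 ≈ 0.057851.


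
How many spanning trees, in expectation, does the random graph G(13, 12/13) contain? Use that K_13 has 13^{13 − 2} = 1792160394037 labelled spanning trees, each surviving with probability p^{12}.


K_13 has 13^{13 − 2} = 1792160394037 labelled spanning trees.
For each such spanning tree H, let X_H = 1 if all 12 edges of H are present in G. Then P[X_H = 1] = p^{12} = (12/13)^{12} = 8916100448256/23298085122481.
Summing the indicators: E[X] = Σ_H E[X_H] = 1792160394037 · p^{12} = 1792160394037 · 8916100448256/23298085122481 = 8916100448256/13.
Numerically: E[X] ≈ 6.85854e+11.

E[X] = 1792160394037 · (12/13)^{12} = 8916100448256/13 ≈ 6.85854e+11.


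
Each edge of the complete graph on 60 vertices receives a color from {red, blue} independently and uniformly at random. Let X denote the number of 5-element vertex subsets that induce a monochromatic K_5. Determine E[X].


Let X = Σ_S X_S over the C(60, 5) = 5461512 subsets S of size 5, where X_S = 1 if the K_5 on S is monochromatic.
For a fixed S, the K_5 on S has C(5, 2) = 10 edges. P[all 10 edges red] = (1/2)^10, and likewise for blue, so P[monochromatic] = 2·(1/2)^10 = 2^{1 − 10} = 1/512.
By linearity: E[X] = C(60, 5) · 2^{1 − 10} = 5461512 · 1/512 = 682689/64.
Numerically: E[X] ≈ 10667.01562.

E[X] = C(60,5)·2^(1−C(5,2)) = 682689/64 ≈ 10667.01562.


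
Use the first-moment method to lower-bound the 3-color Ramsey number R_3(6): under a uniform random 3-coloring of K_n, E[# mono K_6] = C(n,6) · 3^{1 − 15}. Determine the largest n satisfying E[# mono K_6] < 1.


We need C(n, 6) · 3^{1 − 15} < 1, i.e. C(n, 6) < 3^{15 − 1} = 4782969.
Check values of n near the boundary:
  n = 37: C(37, 6) = 2324784; 2324784 < 4782969? YES
  n = 38: C(38, 6) = 2760681; 2760681 < 4782969? YES
  n = 39: C(39, 6) = 3262623; 3262623 < 4782969? YES
  n = 40: C(40, 6) = 3838380; 3838380 < 4782969? YES
  n = 41: C(41, 6) = 4496388; 4496388 < 4782969? YES
  n = 42: C(42, 6) = 5245786; 5245786 < 4782969? NO
  n = 43: C(43, 6) = 6096454; 6096454 < 4782969? NO
The largest n with C(n, 6) < 4782969 is n = 41 (where E[X] = 1498796/1594323 ≈ 0.940). Hence R_3(6) > 41, i.e. R_3(6) ≥ 42.

Largest n = 41; hence R_3(6) > 41.


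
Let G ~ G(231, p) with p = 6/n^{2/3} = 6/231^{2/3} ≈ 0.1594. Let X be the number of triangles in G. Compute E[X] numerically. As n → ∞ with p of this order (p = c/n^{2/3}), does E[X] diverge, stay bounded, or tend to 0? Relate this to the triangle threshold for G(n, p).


Number of potential triangles: C(231, 3) = 2027795.
Each occurs with probability p³ ≈ (0.1594)³ ≈ 4.047900e-03.
By linearity: E[X] = C(231, 3)·p³ ≈ 2027795 · 4.047900e-03 ≈ 8208.3117.
Since α = 2/3 < 1, p = c/n^{2/3} ≫ 1/n is above the triangle threshold p ~ 1/n. Asymptotically E[X] ~ (c³/6)·n^{3(1−α)} = (6³/6)·n^{1} → ∞; triangles are abundant w.h.p.

E[X] ≈ 8208.3117; in regime p = Θ(1/n^{2/3}) E[X] diverges (above the triangle threshold p ~ 1/n).


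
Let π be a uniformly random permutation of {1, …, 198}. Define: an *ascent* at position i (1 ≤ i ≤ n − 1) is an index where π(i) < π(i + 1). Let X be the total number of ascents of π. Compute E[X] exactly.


Write X = Σ X_I over i = 1, …, 197, with X_I the indicator of one ascent.
There are 197 indicators.
For each fixed i, the pair (π(i), π(i+1)) is a uniformly random ordered pair of distinct values from {1, …, 198}; by symmetry P[π(i) < π(i+1)] = 1/2.
By linearity: E[X] = 197 · (1/2) = (198 − 1) · (1/2) = 197/2 ≈ 98.5000.

E[X] = 197/2 = 98.5000.


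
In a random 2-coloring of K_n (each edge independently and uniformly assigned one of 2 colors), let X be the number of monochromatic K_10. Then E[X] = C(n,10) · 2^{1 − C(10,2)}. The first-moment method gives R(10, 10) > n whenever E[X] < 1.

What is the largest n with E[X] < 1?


We need C(n, 10) · 2^{1 − 45} < 1, i.e. C(n, 10) < 2^{45 − 1} = 17592186044416.
Check values of n near the boundary:
  n = 96: C(96, 10) = 11279926456656; 11279926456656 < 17592186044416? YES
  n = 97: C(97, 10) = 12576469727536; 12576469727536 < 17592186044416? YES
  n = 98: C(98, 10) = 14005614014756; 14005614014756 < 17592186044416? YES
  n = 99: C(99, 10) = 15579278510796; 15579278510796 < 17592186044416? YES
  n = 100: C(100, 10) = 17310309456440; 17310309456440 < 17592186044416? YES
  n = 101: C(101, 10) = 19212541264840; 19212541264840 < 17592186044416? NO
  n = 102: C(102, 10) = 21300860967540; 21300860967540 < 17592186044416? NO
The largest n with C(n, 10) < 17592186044416 is n = 100 (where E[X] = 2163788682055/2199023255552 ≈ 0.9840). Hence R(10, 10) > 100, i.e. R(10, 10) ≥ 101.

Largest n = 100; hence R(10, 10) > 100.


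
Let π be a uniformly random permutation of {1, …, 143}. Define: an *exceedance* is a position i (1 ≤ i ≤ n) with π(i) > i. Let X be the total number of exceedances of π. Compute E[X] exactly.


Write X = Σ_{i=1}^{143} X_i, where X_i = 1_{π(i) > i}.
For each fixed i, π(i) is uniform over {1, …, 143} (marginal of a uniform permutation), so P[π(i) > i] = (n − i)/n. Summing: Σ_{i=1}^{143} (n − i)/n = (0 + 1 + … + 142)/143 = 143(143 − 1)/(2·143) = (143 − 1)/2.
Hence E[X] = Σ_{i=1}^{143} (143 − i)/143 = 71 ≈ 71.000000.

E[X] = 71 = 71.000000.


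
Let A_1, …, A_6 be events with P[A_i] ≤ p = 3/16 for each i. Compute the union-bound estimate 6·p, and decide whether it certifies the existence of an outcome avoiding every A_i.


Union bound: P[∪_{i=1}^{6} A_i] ≤ Σ_i P[A_i] ≤ 6·p = 6·(3/16) = 9/8.
Numerically: 9/8 ≈ 1.1250000.
Is 9/8 < 1? NO.
Since the bound 9/8 is ≥ 1, the union bound is uninformative here; it does NOT by itself certify existence.

6·p = 9/8 ≈ 1.1250000; existence NOT certified by the union bound.


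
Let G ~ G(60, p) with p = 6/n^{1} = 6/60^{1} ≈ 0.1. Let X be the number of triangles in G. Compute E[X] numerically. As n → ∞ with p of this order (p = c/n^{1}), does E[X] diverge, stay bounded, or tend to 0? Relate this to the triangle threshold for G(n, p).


Number of potential triangles: C(60, 3) = 34220.
Each occurs with probability p³ ≈ (0.1)³ ≈ 1.00000000e-03.
By linearity: E[X] = C(60, 3)·p³ ≈ 34220 · 1.00000000e-03 ≈ 34.220000.
Here α = 1, so p = 6/n is exactly at the triangle threshold p ~ 1/n. Asymptotically E[X] → c³/6 = 6³/6 = 36 ≈ 36.000000, a bounded constant. In this regime the triangle count is asymptotically Poisson(c³/6).

E[X] ≈ 34.220000; in regime p = Θ(1/n^{1}) E[X] stays bounded (at the triangle threshold p ~ 1/n).


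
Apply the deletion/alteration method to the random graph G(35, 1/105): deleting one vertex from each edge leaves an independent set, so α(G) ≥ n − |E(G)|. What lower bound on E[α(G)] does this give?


E[|E(G)|] = C(35, 2)·p = 595 · (1/105) = 17/3.
E[α(G)] ≥ n − E[|E(G)|] = 35 − 17/3 = 88/3.
Numerically: ≈ 29.33333.
(This is only a lower bound; the true E[α(G)] may be larger.)

E[α(G)] ≥ 88/3 ≈ 29.33333.


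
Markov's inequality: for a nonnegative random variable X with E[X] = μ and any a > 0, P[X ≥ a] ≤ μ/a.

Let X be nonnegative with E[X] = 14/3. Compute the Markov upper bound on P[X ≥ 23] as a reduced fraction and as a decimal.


μ = E[X] = 14/3, a = 23.
Markov: P[X ≥ 23] ≤ μ/a = (14/3)/23 = 14/69.
Numerically: ≈ 0.2029.
(Since a = 23 > μ = 4.6667, the bound 14/69 is < 1 and informative.)

P[X ≥ 23] ≤ 14/69 ≈ 0.2029.


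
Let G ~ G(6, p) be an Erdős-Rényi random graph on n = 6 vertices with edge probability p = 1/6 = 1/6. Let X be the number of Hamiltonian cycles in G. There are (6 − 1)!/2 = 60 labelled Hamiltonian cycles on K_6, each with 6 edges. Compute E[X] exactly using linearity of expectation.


K_6 has (6 − 1)!/2 = 60 labelled Hamiltonian cycles.
For each such Hamiltonian cycle H, let X_H = 1 if all 6 edges of H are present in G. Then P[X_H = 1] = p^{6} = (1/6)^{6} = 1/46656.
By linearity of expectation: E[X] = Σ_H E[X_H] = 60 · p^{6} = 60 · 1/46656 = 5/3888.
Numerically: E[X] ≈ 0.00129.

E[X] = 60 · (1/6)^{6} = 5/3888 ≈ 0.00129.


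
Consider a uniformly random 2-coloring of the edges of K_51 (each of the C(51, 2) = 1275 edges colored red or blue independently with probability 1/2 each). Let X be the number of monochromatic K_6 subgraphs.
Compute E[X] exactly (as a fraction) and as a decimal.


Let X = Σ_S X_S over the C(51, 6) = 18009460 subsets S of size 6, where X_S = 1 if the K_6 on S is monochromatic.
For a fixed S, the K_6 on S has C(6, 2) = 15 edges. P[all 15 edges red] = (1/2)^15, and likewise for blue, so P[monochromatic] = 2·(1/2)^15 = 2^{1 − 15} = 1/16384.
By linearity of expectation: E[X] = C(51, 6) · 2^{1 − 15} = 18009460 · 1/16384 = 4502365/4096.
Numerically: E[X] ≈ 1099.210.

E[X] = C(51,6)·2^(1−C(6,2)) = 4502365/4096 ≈ 1099.210.


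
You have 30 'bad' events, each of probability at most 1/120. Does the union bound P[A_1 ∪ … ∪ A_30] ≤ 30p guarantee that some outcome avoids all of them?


Union bound: P[∪_{i=1}^{30} A_i] ≤ Σ_i P[A_i] ≤ 30·p = 30·(1/120) = 1/4.
Numerically: 1/4 ≈ 0.25000.
Is 1/4 < 1? YES.
Since P[∪ A_i] ≤ 1/4 < 1, the complement has P[∩ A_i^c] ≥ 1 − 1/4 = 3/4 > 0, so some outcome avoids every A_i.

30·p = 1/4 ≈ 0.25000; existence CERTIFIED by the union bound.


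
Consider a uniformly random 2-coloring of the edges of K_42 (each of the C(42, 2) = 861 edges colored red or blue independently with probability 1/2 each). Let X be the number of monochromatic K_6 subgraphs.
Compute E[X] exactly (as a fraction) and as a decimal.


Let X = Σ_S X_S over the C(42, 6) = 5245786 subsets S of size 6, where X_S = 1 if the K_6 on S is monochromatic.
For a fixed S, the K_6 on S has C(6, 2) = 15 edges. P[all 15 edges red] = (1/2)^15, and likewise for blue, so P[monochromatic] = 2·(1/2)^15 = 2^{1 − 15} = 1/16384.
Summing: E[X] = C(42, 6) · 2^{1 − 15} = 5245786 · 1/16384 = 2622893/8192.
Numerically: E[X] ≈ 320.177.

E[X] = C(42,6)·2^(1−C(6,2)) = 2622893/8192 ≈ 320.177.


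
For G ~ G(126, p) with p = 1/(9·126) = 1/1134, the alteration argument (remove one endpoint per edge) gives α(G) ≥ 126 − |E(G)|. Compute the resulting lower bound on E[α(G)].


E[|E(G)|] = C(126, 2)·p = 7875 · (1/1134) = 125/18.
E[α(G)] ≥ n − E[|E(G)|] = 126 − 125/18 = 2143/18.
Numerically: ≈ 119.05556.
(This is only a lower bound; the true E[α(G)] may be larger.)

E[α(G)] ≥ 2143/18 ≈ 119.05556.


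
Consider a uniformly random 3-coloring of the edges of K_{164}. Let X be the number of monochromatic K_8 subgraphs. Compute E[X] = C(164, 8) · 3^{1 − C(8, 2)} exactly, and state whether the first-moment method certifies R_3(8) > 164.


E[X] = C(164, 8) · 3^{1 − 28} = 10912535409348 · 3^{−27} = 10912535409348/7625597484987.
As a reduced fraction: E[X] = 404167978124/282429536481 ≈ 1.4310401.
Is E[X] < 1? NO.
Since E[X] ≥ 1, the first-moment bound is inconclusive at n = 164; it does NOT by itself certify R_3(8) > 164.

E[X] = 404167978124/282429536481 ≈ 1.4310401; E[X] ≥ 1; first-moment method inconclusive here.


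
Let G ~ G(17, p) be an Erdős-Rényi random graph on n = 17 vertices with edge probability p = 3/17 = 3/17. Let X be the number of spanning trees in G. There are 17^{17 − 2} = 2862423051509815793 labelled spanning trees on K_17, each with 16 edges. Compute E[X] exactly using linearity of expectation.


K_17 has 17^{17 − 2} = 2862423051509815793 labelled spanning trees.
For each such spanning tree H, let X_H = 1 if all 16 edges of H are present in G. Then P[X_H = 1] = p^{16} = (3/17)^{16} = 43046721/48661191875666868481.
By linearity of expectation: E[X] = Σ_H E[X_H] = 2862423051509815793 · p^{16} = 2862423051509815793 · 43046721/48661191875666868481 = 43046721/17.
Numerically: E[X] ≈ 2.53e+06.

E[X] = 2862423051509815793 · (3/17)^{16} = 43046721/17 ≈ 2.53e+06.


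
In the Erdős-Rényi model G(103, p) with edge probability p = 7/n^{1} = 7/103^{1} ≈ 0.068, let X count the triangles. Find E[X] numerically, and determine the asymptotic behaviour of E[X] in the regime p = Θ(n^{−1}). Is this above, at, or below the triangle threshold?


Number of potential triangles: C(103, 3) = 176851.
Each occurs with probability p³ ≈ (0.068)³ ≈ 3.13894e-04.
By linearity: E[X] = C(103, 3)·p³ ≈ 176851 · 3.13894e-04 ≈ 55.512.
Here α = 1, so p = 7/n is exactly at the triangle threshold p ~ 1/n. Asymptotically E[X] → c³/6 = 7³/6 = 343/6 ≈ 57.167, a bounded constant. In this regime the triangle count is asymptotically Poisson(c³/6).

E[X] ≈ 55.512; in regime p = Θ(1/n^{1}) E[X] stays bounded (at the triangle threshold p ~ 1/n).


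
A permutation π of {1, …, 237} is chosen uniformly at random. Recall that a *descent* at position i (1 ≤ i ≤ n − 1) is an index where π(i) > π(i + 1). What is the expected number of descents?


Write X = Σ X_I over i = 1, …, 236, with X_I the indicator of one descent.
There are 236 indicators.
For each fixed i, the pair (π(i), π(i+1)) is a uniformly random ordered pair of distinct values from {1, …, 237}; by symmetry P[π(i) > π(i+1)] = 1/2.
By linearity: E[X] = 236 · (1/2) = (237 − 1) · (1/2) = 118 ≈ 118.0000.

E[X] = 118 = 118.0000.


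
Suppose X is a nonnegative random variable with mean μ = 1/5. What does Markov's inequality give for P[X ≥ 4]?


μ = E[X] = 1/5, a = 4.
Markov: P[X ≥ 4] ≤ μ/a = (1/5)/4 = 1/20.
Numerically: ≈ 0.050000.
(Since a = 4 > μ = 0.200000, the bound 1/20 is < 1 and informative.)

P[X ≥ 4] ≤ 1/20 ≈ 0.050000.


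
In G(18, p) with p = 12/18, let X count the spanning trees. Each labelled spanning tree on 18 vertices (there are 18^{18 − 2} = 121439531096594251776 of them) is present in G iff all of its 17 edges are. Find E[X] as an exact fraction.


K_18 has 18^{18 − 2} = 121439531096594251776 labelled spanning trees.
For each such spanning tree H, let X_H = 1 if all 17 edges of H are present in G. Then P[X_H = 1] = p^{17} = (2/3)^{17} = 131072/129140163.
By linearity: E[X] = Σ_H E[X_H] = 121439531096594251776 · p^{17} = 121439531096594251776 · 131072/129140163 = 123256172596690944.
Numerically: E[X] ≈ 1.23e+17.

E[X] = 121439531096594251776 · (2/3)^{17} = 123256172596690944 ≈ 1.23e+17.


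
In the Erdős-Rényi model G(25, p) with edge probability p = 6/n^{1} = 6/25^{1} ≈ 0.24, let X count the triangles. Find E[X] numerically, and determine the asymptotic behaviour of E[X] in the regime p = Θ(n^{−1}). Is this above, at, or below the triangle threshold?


Number of potential triangles: C(25, 3) = 2300.
Each occurs with probability p³ ≈ (0.24)³ ≈ 1.38240e-02.
By linearity: E[X] = C(25, 3)·p³ ≈ 2300 · 1.38240e-02 ≈ 31.795.
Here α = 1, so p = 6/n is exactly at the triangle threshold p ~ 1/n. Asymptotically E[X] → c³/6 = 6³/6 = 36 ≈ 36.000, a bounded constant. In this regime the triangle count is asymptotically Poisson(c³/6).

E[X] ≈ 31.795; in regime p = Θ(1/n^{1}) E[X] stays bounded (at the triangle threshold p ~ 1/n).


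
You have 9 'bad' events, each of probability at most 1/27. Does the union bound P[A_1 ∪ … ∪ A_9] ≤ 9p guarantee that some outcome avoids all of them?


Union bound: P[∪_{i=1}^{9} A_i] ≤ Σ_i P[A_i] ≤ 9·p = 9·(1/27) = 1/3.
Numerically: 1/3 ≈ 0.3333.
Is 1/3 < 1? YES.
Since P[∪ A_i] ≤ 1/3 < 1, the complement has P[∩ A_i^c] ≥ 1 − 1/3 = 2/3 > 0, so some outcome avoids every A_i.

9·p = 1/3 ≈ 0.3333; existence CERTIFIED by the union bound.


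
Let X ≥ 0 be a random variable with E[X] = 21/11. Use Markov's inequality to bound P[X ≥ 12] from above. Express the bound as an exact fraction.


μ = E[X] = 21/11, a = 12.
Markov: P[X ≥ 12] ≤ μ/a = (21/11)/12 = 7/44.
Numerically: ≈ 0.1591.
(Since a = 12 > μ = 1.9091, the bound 7/44 is < 1 and informative.)

P[X ≥ 12] ≤ 7/44 ≈ 0.1591.


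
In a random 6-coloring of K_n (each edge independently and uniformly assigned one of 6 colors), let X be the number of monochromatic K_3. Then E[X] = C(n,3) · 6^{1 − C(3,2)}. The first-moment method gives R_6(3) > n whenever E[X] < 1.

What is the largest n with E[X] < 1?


We need C(n, 3) · 6^{1 − 3} < 1, i.e. C(n, 3) < 6^{3 − 1} = 36.
Check values of n near the boundary:
  n = 4: C(4, 3) = 4; 4 < 36? YES
  n = 5: C(5, 3) = 10; 10 < 36? YES
  n = 6: C(6, 3) = 20; 20 < 36? YES
  n = 7: C(7, 3) = 35; 35 < 36? YES
  n = 8: C(8, 3) = 56; 56 < 36? NO
  n = 9: C(9, 3) = 84; 84 < 36? NO
  n = 10: C(10, 3) = 120; 120 < 36? NO
The largest n with C(n, 3) < 36 is n = 7 (where E[X] = 35/36 ≈ 0.972222). Hence R_6(3) > 7, i.e. R_6(3) ≥ 8.

Largest n = 7; hence R_6(3) > 7.


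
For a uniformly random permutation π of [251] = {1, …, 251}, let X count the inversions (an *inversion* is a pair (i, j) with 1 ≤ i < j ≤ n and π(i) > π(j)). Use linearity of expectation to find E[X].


Write X = Σ X_I over the C(251, 2) = 31375 pairs i < j, with X_I the indicator of one inversion.
There are 31375 indicators.
For each fixed pair i < j, the values π(i) and π(j) are two distinct elements of {1, …, 251} in uniformly random order; by symmetry P[π(i) > π(j)] = 1/2.
By linearity: E[X] = 31375 · (1/2) = C(251, 2) · (1/2) = 31375/2 = 31375/2 ≈ 15687.50000.

E[X] = 31375/2 = 15687.50000.


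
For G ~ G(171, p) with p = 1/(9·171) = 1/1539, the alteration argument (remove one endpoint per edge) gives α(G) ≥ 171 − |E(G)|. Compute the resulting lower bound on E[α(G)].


E[|E(G)|] = C(171, 2)·p = 14535 · (1/1539) = 85/9.
E[α(G)] ≥ n − E[|E(G)|] = 171 − 85/9 = 1454/9.
Numerically: ≈ 161.5556.
(This is only a lower bound; the true E[α(G)] may be larger.)

E[α(G)] ≥ 1454/9 ≈ 161.5556.


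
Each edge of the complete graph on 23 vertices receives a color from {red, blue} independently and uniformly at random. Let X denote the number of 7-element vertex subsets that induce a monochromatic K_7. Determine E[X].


Let X = Σ_S X_S over the C(23, 7) = 245157 subsets S of size 7, where X_S = 1 if the K_7 on S is monochromatic.
For a fixed S, the K_7 on S has C(7, 2) = 21 edges. P[all 21 edges red] = (1/2)^21, and likewise for blue, so P[monochromatic] = 2·(1/2)^21 = 2^{1 − 21} = 1/1048576.
By linearity: E[X] = C(23, 7) · 2^{1 − 21} = 245157 · 1/1048576 = 245157/1048576.
Numerically: E[X] ≈ 0.2338.

E[X] = C(23,7)·2^(1−C(7,2)) = 245157/1048576 ≈ 0.2338.


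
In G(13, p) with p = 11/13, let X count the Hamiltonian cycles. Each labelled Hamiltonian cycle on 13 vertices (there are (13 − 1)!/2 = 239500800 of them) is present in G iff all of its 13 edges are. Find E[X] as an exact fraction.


K_13 has (13 − 1)!/2 = 239500800 labelled Hamiltonian cycles.
For each such Hamiltonian cycle H, let X_H = 1 if all 13 edges of H are present in G. Then P[X_H = 1] = p^{13} = (11/13)^{13} = 34522712143931/302875106592253.
By linearity: E[X] = Σ_H E[X_H] = 239500800 · p^{13} = 239500800 · 34522712143931/302875106592253 = 8268217176641189644800/302875106592253.
Numerically: E[X] ≈ 2.7299e+07.

E[X] = 239500800 · (11/13)^{13} = 8268217176641189644800/302875106592253 ≈ 2.7299e+07.


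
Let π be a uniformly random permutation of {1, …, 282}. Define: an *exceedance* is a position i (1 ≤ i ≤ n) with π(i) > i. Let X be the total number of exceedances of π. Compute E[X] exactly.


Write X = Σ_{i=1}^{282} X_i, where X_i = 1_{π(i) > i}.
For each fixed i, π(i) is uniform over {1, …, 282} (marginal of a uniform permutation), so P[π(i) > i] = (n − i)/n. Summing: Σ_{i=1}^{282} (n − i)/n = (0 + 1 + … + 281)/282 = 282(282 − 1)/(2·282) = (282 − 1)/2.
Hence E[X] = Σ_{i=1}^{282} (282 − i)/282 = 281/2 ≈ 140.50000.

E[X] = 281/2 = 140.50000.


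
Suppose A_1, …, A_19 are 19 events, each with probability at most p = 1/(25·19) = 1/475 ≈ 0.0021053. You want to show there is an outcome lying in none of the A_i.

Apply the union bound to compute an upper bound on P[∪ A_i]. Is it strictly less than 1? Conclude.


Union bound: P[∪_{i=1}^{19} A_i] ≤ Σ_i P[A_i] ≤ 19·p = 19·(1/475) = 1/25.
Numerically: 1/25 ≈ 0.0400000.
Is 1/25 < 1? YES.
Since P[∪ A_i] ≤ 1/25 < 1, the complement has P[∩ A_i^c] ≥ 1 − 1/25 = 24/25 > 0, so some outcome avoids every A_i.

19·p = 1/25 ≈ 0.0400000; existence CERTIFIED by the union bound.


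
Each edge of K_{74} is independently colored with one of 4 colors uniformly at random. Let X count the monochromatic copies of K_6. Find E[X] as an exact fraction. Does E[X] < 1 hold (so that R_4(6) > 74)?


E[X] = C(74, 6) · 4^{1 − 15} = 185250786 · 4^{−14} = 185250786/268435456.
As a reduced fraction: E[X] = 92625393/134217728 ≈ 0.6901130.
Is E[X] < 1? YES.
Since E[X] < 1, there exists a 4-coloring of K_{74} with no monochromatic K_6; hence R_4(6) > 74.

E[X] = 92625393/134217728 ≈ 0.6901130; E[X] < 1, so R_4(6) > 74.


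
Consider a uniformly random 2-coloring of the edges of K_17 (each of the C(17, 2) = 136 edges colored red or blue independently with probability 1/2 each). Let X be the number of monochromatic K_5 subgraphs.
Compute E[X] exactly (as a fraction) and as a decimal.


Let X = Σ_S X_S over the C(17, 5) = 6188 subsets S of size 5, where X_S = 1 if the K_5 on S is monochromatic.
For a fixed S, the K_5 on S has C(5, 2) = 10 edges. P[all 10 edges red] = (1/2)^10, and likewise for blue, so P[monochromatic] = 2·(1/2)^10 = 2^{1 − 10} = 1/512.
By linearity of expectation: E[X] = C(17, 5) · 2^{1 − 10} = 6188 · 1/512 = 1547/128.
Numerically: E[X] ≈ 12.0859.

E[X] = C(17,5)·2^(1−C(5,2)) = 1547/128 ≈ 12.0859.


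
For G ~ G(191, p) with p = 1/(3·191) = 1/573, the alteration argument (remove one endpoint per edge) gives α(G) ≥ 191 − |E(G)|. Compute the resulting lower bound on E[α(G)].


E[|E(G)|] = C(191, 2)·p = 18145 · (1/573) = 95/3.
E[α(G)] ≥ n − E[|E(G)|] = 191 − 95/3 = 478/3.
Numerically: ≈ 159.333333.
(This is only a lower bound; the true E[α(G)] may be larger.)

E[α(G)] ≥ 478/3 ≈ 159.333333.


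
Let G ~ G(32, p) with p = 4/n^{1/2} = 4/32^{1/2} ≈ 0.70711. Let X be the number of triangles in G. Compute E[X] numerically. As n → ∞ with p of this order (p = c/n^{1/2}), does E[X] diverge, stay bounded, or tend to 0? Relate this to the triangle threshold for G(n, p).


Number of potential triangles: C(32, 3) = 4960.
Each occurs with probability p³ ≈ (0.70711)³ ≈ 3.5355339e-01.
By linearity: E[X] = C(32, 3)·p³ ≈ 4960 · 3.5355339e-01 ≈ 1753.62482.
Since α = 1/2 < 1, p = c/n^{1/2} ≫ 1/n is above the triangle threshold p ~ 1/n. Asymptotically E[X] ~ (c³/6)·n^{3(1−α)} = (4³/6)·n^{1.5} → ∞; triangles are abundant w.h.p.

E[X] ≈ 1753.62482; in regime p = Θ(1/n^{1/2}) E[X] diverges (above the triangle threshold p ~ 1/n).


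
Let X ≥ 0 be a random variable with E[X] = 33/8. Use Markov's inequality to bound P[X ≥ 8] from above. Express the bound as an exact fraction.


μ = E[X] = 33/8, a = 8.
Markov: P[X ≥ 8] ≤ μ/a = (33/8)/8 = 33/64.
Numerically: ≈ 0.51562.
(Since a = 8 > μ = 4.12500, the bound 33/64 is < 1 and informative.)

P[X ≥ 8] ≤ 33/64 ≈ 0.51562.


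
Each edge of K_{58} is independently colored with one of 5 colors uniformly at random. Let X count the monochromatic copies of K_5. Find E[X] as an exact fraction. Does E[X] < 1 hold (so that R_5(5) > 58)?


E[X] = C(58, 5) · 5^{1 − 10} = 4582116 · 5^{−9} = 4582116/1953125.
As a reduced fraction: E[X] = 4582116/1953125 ≈ 2.3460.
Is E[X] < 1? NO.
Since E[X] ≥ 1, the first-moment bound is inconclusive at n = 58; it does NOT by itself certify R_5(5) > 58.

E[X] = 4582116/1953125 ≈ 2.3460; E[X] ≥ 1; first-moment method inconclusive here.


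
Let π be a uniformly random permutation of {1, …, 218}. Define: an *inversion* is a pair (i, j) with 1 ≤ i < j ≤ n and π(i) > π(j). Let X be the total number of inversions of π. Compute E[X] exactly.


Write X = Σ X_I over the C(218, 2) = 23653 pairs i < j, with X_I the indicator of one inversion.
There are 23653 indicators.
For each fixed pair i < j, the values π(i) and π(j) are two distinct elements of {1, …, 218} in uniformly random order; by symmetry P[π(i) > π(j)] = 1/2.
By linearity: E[X] = 23653 · (1/2) = C(218, 2) · (1/2) = 23653/2 = 23653/2 ≈ 11826.500.

E[X] = 23653/2 = 11826.500.


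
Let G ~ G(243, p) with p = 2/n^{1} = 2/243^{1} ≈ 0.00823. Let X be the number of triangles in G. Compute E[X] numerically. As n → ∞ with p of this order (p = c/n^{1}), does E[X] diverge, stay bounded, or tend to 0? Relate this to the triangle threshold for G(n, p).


Number of potential triangles: C(243, 3) = 2362041.
Each occurs with probability p³ ≈ (0.00823)³ ≈ 5.575338e-07.
By linearity: E[X] = C(243, 3)·p³ ≈ 2362041 · 5.575338e-07 ≈ 1.3169.
Here α = 1, so p = 2/n is exactly at the triangle threshold p ~ 1/n. Asymptotically E[X] → c³/6 = 2³/6 = 4/3 ≈ 1.3333, a bounded constant. In this regime the triangle count is asymptotically Poisson(c³/6).

E[X] ≈ 1.3169; in regime p = Θ(1/n^{1}) E[X] stays bounded (at the triangle threshold p ~ 1/n).
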